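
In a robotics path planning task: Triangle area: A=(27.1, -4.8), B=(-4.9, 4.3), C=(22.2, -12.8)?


Area = |x_A(y_B-y_C) + x_B(y_C-y_A) + x_C(y_A-y_B)|/2
= |463.41 + 39.2 + (-202.02)|/2
= 300.59/2 = 150.295

150.295


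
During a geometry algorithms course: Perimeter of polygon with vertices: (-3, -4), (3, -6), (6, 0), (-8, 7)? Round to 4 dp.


Sides: (-3, -4)->(3, -6): sqrt(40) = 6.324555, (3, -6)->(6, 0): sqrt(45) = 6.708204, (6, 0)->(-8, 7): sqrt(245) = 15.652476, (-8, 7)->(-3, -4): sqrt(146) = 12.083046
Sum = 40.768281
Perimeter = 40.7683

40.7683


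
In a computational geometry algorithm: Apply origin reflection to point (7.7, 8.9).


Reflection over origin: (x,y) -> (-x,-y)
(7.7, 8.9) -> (-7.7, -8.9)

(-7.7, -8.9)


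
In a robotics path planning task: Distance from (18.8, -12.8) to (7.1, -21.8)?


dx=-11.7, dy=-9
d^2 = (-11.7)^2 + (-9)^2 = 217.89
d = sqrt(217.89) = 14.7611

14.7611


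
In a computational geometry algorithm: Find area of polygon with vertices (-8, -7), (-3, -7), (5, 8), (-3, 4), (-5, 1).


Shoelace sum: ((-8)*(-7) - (-3)*(-7)) + ((-3)*8 - 5*(-7)) + (5*4 - (-3)*8) + ((-3)*1 - (-5)*4) + ((-5)*(-7) - (-8)*1)
= 150
Area = |150|/2 = 75

75


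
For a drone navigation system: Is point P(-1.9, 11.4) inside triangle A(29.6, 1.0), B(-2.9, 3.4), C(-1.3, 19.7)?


Cross products: AB x AP = -262.4, BC x BP = -3.5, CA x CP = -267.69
All same sign? yes

Yes, inside


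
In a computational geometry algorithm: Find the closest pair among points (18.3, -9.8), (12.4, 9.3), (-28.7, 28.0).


d(P0,P1) = 19.9905, d(P0,P2) = 60.3145, d(P1,P2) = 45.1542
Closest: P0 and P1

Closest pair: (18.3, -9.8) and (12.4, 9.3), distance = 19.9905


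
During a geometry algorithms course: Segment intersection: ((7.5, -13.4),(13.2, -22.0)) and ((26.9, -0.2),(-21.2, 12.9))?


Cross products: d1=889.06, d2=1228.05, d3=242.08, d4=-96.91
d1*d2 < 0 and d3*d4 < 0? no

No, they don't intersect


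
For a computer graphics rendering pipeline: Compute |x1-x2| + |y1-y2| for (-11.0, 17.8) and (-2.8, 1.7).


|(-11)-(-2.8)| + |17.8-1.7| = 8.2 + 16.1 = 24.3

24.3


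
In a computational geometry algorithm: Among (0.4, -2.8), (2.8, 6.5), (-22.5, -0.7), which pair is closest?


d(P0,P1) = 9.6047, d(P0,P2) = 22.9961, d(P1,P2) = 26.3046
Closest: P0 and P1

Closest pair: (0.4, -2.8) and (2.8, 6.5), distance = 9.6047


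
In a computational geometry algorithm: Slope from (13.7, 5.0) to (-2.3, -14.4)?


slope = (y2-y1)/(x2-x1) = ((-14.4)-5)/((-2.3)-13.7) = (-19.4)/(-16) = 1.2125

1.2125


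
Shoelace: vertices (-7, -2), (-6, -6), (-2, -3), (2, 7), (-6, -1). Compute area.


Shoelace sum: ((-7)*(-6) - (-6)*(-2)) + ((-6)*(-3) - (-2)*(-6)) + ((-2)*7 - 2*(-3)) + (2*(-1) - (-6)*7) + ((-6)*(-2) - (-7)*(-1))
= 73
Area = |73|/2 = 36.5

36.5


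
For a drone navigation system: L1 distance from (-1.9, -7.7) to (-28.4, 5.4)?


|(-1.9)-(-28.4)| + |(-7.7)-5.4| = 26.5 + 13.1 = 39.6

39.6


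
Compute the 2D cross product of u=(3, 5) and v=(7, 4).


u x v = u_x*v_y - u_y*v_x = 3*4 - 5*7
= 12 - 35 = -23

-23


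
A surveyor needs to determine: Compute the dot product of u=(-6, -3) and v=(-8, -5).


u . v = u_x*v_x + u_y*v_y = (-6)*(-8) + (-3)*(-5)
= 48 + 15 = 63

63


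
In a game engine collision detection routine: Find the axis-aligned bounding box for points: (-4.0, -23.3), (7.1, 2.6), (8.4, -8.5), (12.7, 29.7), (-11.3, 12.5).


x range: [-11.3, 12.7]
y range: [-23.3, 29.7]
Bounding box: (-11.3,-23.3) to (12.7,29.7)

(-11.3,-23.3) to (12.7,29.7)


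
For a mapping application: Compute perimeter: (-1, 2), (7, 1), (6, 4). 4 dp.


Sides: (-1, 2)->(7, 1): sqrt(65) = 8.062258, (7, 1)->(6, 4): sqrt(10) = 3.162278, (6, 4)->(-1, 2): sqrt(53) = 7.28011
Sum = 18.504646
Perimeter = 18.5046

18.5046


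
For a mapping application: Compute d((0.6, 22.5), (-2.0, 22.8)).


dx=-2.6, dy=0.3
d^2 = (-2.6)^2 + 0.3^2 = 6.85
d = sqrt(6.85) = 2.6173

2.6173


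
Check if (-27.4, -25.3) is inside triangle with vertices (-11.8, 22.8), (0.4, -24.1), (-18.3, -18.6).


Cross products: AB x AP = -1318.46, BC x BP = 175.34, CA x CP = 333.19
All same sign? no

No, outside


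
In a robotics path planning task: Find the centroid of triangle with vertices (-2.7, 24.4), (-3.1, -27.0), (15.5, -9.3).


Centroid = ((x_A+x_B+x_C)/3, (y_A+y_B+y_C)/3)
= (((-2.7)+(-3.1)+15.5)/3, (24.4+(-27)+(-9.3))/3)
= (3.2333, -3.9667)

(3.2333, -3.9667)


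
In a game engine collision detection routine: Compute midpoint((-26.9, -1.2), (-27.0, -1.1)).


M = (((-26.9)+(-27))/2, ((-1.2)+(-1.1))/2)
= (-26.95, -1.15)

(-26.95, -1.15)


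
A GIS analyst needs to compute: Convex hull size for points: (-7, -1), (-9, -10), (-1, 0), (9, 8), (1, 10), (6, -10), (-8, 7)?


Convex hull vertices (CCW): (-9, -10), (6, -10), (9, 8), (1, 10), (-8, 7)
Count = 5

5


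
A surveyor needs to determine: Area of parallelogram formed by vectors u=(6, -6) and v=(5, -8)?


|u x v| = |6*(-8) - (-6)*5|
= |(-48) - (-30)| = 18

18


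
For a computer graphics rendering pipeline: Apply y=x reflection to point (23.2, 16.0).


Reflection over y=x: (x,y) -> (y,x)
(23.2, 16) -> (16, 23.2)

(16, 23.2)


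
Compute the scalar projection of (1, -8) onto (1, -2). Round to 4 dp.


u.v = 17, |v| = sqrt(5) = 2.2361
Scalar projection = u.v / |v| = 17 / sqrt(5) = 7.6026

7.6026


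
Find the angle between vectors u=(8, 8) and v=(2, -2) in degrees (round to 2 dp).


u.v = 0, |u| = sqrt(128) = 11.3137, |v| = sqrt(8) = 2.8284
cos(theta) = u.v/(|u||v|) = 0/sqrt(1024) = 0
theta = acos(0) = 90 degrees

90 degrees


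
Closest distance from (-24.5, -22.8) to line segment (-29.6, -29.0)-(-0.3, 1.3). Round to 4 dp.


Project P onto AB: t = 0.1899 (clamped to [0,1])
Closest point on segment: (-24.0373, -23.2474)
Distance: 0.6437

0.6437


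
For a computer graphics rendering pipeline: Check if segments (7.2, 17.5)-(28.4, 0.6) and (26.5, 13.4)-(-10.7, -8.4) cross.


Cross products: d1=-573.26, d2=517.58, d3=239.25, d4=-851.59
d1*d2 < 0 and d3*d4 < 0? yes

Yes, they intersect


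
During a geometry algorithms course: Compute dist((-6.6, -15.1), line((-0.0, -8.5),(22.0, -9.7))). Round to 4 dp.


|cross product| = 153.12
|line direction| = sqrt(485.44) = 22.0327
Distance = 153.12/sqrt(485.44) = 6.9497

6.9497


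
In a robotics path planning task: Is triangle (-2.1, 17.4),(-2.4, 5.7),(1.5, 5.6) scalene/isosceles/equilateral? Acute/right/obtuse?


Side lengths squared: AB^2=136.98, BC^2=15.22, CA^2=152.2
Sorted: [15.22, 136.98, 152.2]
By sides: Scalene, By angles: Right

Scalene, Right


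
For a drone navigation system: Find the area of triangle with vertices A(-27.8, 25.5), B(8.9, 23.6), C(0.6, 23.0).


Area = |x_A(y_B-y_C) + x_B(y_C-y_A) + x_C(y_A-y_B)|/2
= |(-16.68) + (-22.25) + 1.14|/2
= 37.79/2 = 18.895

18.895


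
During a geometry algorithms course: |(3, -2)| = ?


|u| = sqrt(3^2 + (-2)^2) = sqrt(13) = 3.6056

3.6056


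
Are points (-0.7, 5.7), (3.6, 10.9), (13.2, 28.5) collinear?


Cross product: (3.6-(-0.7))*(28.5-5.7) - (10.9-5.7)*(13.2-(-0.7))
= 25.76

No, not collinear


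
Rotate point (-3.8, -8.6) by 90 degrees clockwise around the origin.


90° CW: (x,y) -> (y, -x)
(-3.8,-8.6) -> (-8.6, 3.8)

(-8.6, 3.8)


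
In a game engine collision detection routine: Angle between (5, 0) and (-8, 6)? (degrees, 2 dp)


u.v = -40, |u| = sqrt(25) = 5, |v| = sqrt(100) = 10
cos(theta) = u.v/(|u||v|) = -40/sqrt(2500) = -0.8
theta = acos(-0.8) = 143.13 degrees

143.13 degrees


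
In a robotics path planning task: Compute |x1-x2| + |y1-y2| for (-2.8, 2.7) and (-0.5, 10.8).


|(-2.8)-(-0.5)| + |2.7-10.8| = 2.3 + 8.1 = 10.4

10.4


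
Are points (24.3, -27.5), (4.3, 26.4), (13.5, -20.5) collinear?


Cross product: (4.3-24.3)*((-20.5)-(-27.5)) - (26.4-(-27.5))*(13.5-24.3)
= 442.12

No, not collinear


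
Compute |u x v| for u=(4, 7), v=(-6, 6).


|u x v| = |4*6 - 7*(-6)|
= |24 - (-42)| = 66

66


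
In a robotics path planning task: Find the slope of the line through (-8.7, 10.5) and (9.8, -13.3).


slope = (y2-y1)/(x2-x1) = ((-13.3)-10.5)/(9.8-(-8.7)) = (-23.8)/18.5 = -1.2865

-1.2865


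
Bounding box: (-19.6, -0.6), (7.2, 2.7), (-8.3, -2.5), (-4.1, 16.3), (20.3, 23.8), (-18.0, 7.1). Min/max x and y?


x range: [-19.6, 20.3]
y range: [-2.5, 23.8]
Bounding box: (-19.6,-2.5) to (20.3,23.8)

(-19.6,-2.5) to (20.3,23.8)


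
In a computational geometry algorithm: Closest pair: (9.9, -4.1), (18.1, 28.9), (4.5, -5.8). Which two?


d(P0,P1) = 34.0035, d(P0,P2) = 5.6613, d(P1,P2) = 37.27
Closest: P0 and P2

Closest pair: (9.9, -4.1) and (4.5, -5.8), distance = 5.6613


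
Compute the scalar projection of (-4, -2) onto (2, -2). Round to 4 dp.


u.v = -4, |v| = sqrt(8) = 2.8284
Scalar projection = u.v / |v| = -4 / sqrt(8) = -1.4142

-1.4142


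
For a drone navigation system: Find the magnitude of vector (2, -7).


|u| = sqrt(2^2 + (-7)^2) = sqrt(53) = 7.2801

7.2801


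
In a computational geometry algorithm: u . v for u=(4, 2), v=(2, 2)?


u . v = u_x*v_x + u_y*v_y = 4*2 + 2*2
= 8 + 4 = 12

12


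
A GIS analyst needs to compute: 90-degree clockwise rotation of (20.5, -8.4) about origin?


90° CW: (x,y) -> (y, -x)
(20.5,-8.4) -> (-8.4, -20.5)

(-8.4, -20.5)


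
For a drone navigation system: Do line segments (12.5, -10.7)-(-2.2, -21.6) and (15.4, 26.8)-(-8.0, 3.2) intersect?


Cross products: d1=809.06, d2=717.2, d3=-519.64, d4=-427.78
d1*d2 < 0 and d3*d4 < 0? no

No, they don't intersect


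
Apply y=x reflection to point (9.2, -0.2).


Reflection over y=x: (x,y) -> (y,x)
(9.2, -0.2) -> (-0.2, 9.2)

(-0.2, 9.2)


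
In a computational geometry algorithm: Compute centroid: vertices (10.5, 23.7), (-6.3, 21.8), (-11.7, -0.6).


Centroid = ((x_A+x_B+x_C)/3, (y_A+y_B+y_C)/3)
= ((10.5+(-6.3)+(-11.7))/3, (23.7+21.8+(-0.6))/3)
= (-2.5, 14.9667)

(-2.5, 14.9667)


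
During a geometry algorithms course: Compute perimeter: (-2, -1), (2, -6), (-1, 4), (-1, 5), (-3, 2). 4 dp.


Sides: (-2, -1)->(2, -6): sqrt(41) = 6.403124, (2, -6)->(-1, 4): sqrt(109) = 10.440307, (-1, 4)->(-1, 5): sqrt(1) = 1, (-1, 5)->(-3, 2): sqrt(13) = 3.605551, (-3, 2)->(-2, -1): sqrt(10) = 3.162278
Sum = 24.61126
Perimeter = 24.6113

24.6113


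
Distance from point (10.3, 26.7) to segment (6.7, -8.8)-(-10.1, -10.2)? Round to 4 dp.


Project P onto AB: t = 0 (clamped to [0,1])
Closest point on segment: (6.7, -8.8)
Distance: 35.6821

35.6821


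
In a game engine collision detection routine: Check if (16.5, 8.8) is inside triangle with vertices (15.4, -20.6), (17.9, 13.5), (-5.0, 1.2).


Cross products: AB x AP = 35.99, BC x BP = 90.41, CA x CP = 623.74
All same sign? yes

Yes, inside


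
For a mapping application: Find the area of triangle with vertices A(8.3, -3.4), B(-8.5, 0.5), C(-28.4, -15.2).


Area = |x_A(y_B-y_C) + x_B(y_C-y_A) + x_C(y_A-y_B)|/2
= |130.31 + 100.3 + 110.76|/2
= 341.37/2 = 170.685

170.685


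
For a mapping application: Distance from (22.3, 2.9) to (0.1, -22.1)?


dx=-22.2, dy=-25
d^2 = (-22.2)^2 + (-25)^2 = 1117.84
d = sqrt(1117.84) = 33.4341

33.4341


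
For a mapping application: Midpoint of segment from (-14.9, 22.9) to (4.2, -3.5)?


M = (((-14.9)+4.2)/2, (22.9+(-3.5))/2)
= (-5.35, 9.7)

(-5.35, 9.7)


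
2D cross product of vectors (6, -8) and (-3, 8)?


u x v = u_x*v_y - u_y*v_x = 6*8 - (-8)*(-3)
= 48 - 24 = 24

24


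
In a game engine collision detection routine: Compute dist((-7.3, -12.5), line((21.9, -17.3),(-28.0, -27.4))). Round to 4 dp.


|cross product| = 534.44
|line direction| = sqrt(2592.02) = 50.9119
Distance = 534.44/sqrt(2592.02) = 10.4974

10.4974


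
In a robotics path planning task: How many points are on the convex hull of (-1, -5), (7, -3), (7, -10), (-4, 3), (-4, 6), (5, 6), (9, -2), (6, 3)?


Convex hull vertices (CCW): (-4, 3), (-1, -5), (7, -10), (9, -2), (5, 6), (-4, 6)
Count = 6

6


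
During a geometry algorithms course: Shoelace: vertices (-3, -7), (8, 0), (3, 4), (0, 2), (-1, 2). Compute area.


Shoelace sum: ((-3)*0 - 8*(-7)) + (8*4 - 3*0) + (3*2 - 0*4) + (0*2 - (-1)*2) + ((-1)*(-7) - (-3)*2)
= 109
Area = |109|/2 = 54.5

54.5


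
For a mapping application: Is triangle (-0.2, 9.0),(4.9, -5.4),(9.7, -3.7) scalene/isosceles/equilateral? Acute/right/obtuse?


Side lengths squared: AB^2=233.37, BC^2=25.93, CA^2=259.3
Sorted: [25.93, 233.37, 259.3]
By sides: Scalene, By angles: Right

Scalene, Right


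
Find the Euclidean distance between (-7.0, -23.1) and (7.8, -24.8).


dx=14.8, dy=-1.7
d^2 = 14.8^2 + (-1.7)^2 = 221.93
d = sqrt(221.93) = 14.8973

14.8973


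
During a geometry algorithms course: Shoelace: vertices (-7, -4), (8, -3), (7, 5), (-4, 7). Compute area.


Shoelace sum: ((-7)*(-3) - 8*(-4)) + (8*5 - 7*(-3)) + (7*7 - (-4)*5) + ((-4)*(-4) - (-7)*7)
= 248
Area = |248|/2 = 124

124


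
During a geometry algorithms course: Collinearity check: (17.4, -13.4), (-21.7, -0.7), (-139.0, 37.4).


Cross product: ((-21.7)-17.4)*(37.4-(-13.4)) - ((-0.7)-(-13.4))*((-139)-17.4)
= 0

Yes, collinear


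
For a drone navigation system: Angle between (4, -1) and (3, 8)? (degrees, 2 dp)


u.v = 4, |u| = sqrt(17) = 4.1231, |v| = sqrt(73) = 8.544
cos(theta) = u.v/(|u||v|) = 4/sqrt(1241) = 0.113547
theta = acos(0.113547) = 83.48 degrees

83.48 degrees


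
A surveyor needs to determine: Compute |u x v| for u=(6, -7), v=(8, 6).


|u x v| = |6*6 - (-7)*8|
= |36 - (-56)| = 92

92


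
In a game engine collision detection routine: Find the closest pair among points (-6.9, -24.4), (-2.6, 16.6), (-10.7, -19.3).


d(P0,P1) = 41.2249, d(P0,P2) = 6.36, d(P1,P2) = 36.8024
Closest: P0 and P2

Closest pair: (-6.9, -24.4) and (-10.7, -19.3), distance = 6.36


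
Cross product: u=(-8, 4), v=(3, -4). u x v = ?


u x v = u_x*v_y - u_y*v_x = (-8)*(-4) - 4*3
= 32 - 12 = 20

20


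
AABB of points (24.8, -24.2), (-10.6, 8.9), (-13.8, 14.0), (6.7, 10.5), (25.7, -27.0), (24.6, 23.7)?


x range: [-13.8, 25.7]
y range: [-27, 23.7]
Bounding box: (-13.8,-27) to (25.7,23.7)

(-13.8,-27) to (25.7,23.7)


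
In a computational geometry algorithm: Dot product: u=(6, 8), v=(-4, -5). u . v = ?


u . v = u_x*v_x + u_y*v_y = 6*(-4) + 8*(-5)
= (-24) + (-40) = -64

-64


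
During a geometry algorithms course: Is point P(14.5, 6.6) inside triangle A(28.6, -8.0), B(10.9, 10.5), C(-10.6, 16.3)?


Cross products: AB x AP = 2.43, BC x BP = 62.97, CA x CP = 229.69
All same sign? yes

Yes, inside


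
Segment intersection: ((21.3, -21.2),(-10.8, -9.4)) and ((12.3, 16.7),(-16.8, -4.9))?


Cross products: d1=1297.29, d2=260.55, d3=-1110.39, d4=-73.65
d1*d2 < 0 and d3*d4 < 0? no

No, they don't intersect


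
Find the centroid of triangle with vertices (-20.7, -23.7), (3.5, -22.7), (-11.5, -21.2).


Centroid = ((x_A+x_B+x_C)/3, (y_A+y_B+y_C)/3)
= (((-20.7)+3.5+(-11.5))/3, ((-23.7)+(-22.7)+(-21.2))/3)
= (-9.5667, -22.5333)

(-9.5667, -22.5333)


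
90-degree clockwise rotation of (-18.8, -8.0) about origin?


90° CW: (x,y) -> (y, -x)
(-18.8,-8) -> (-8, 18.8)

(-8, 18.8)


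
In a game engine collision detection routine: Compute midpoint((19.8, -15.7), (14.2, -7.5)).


M = ((19.8+14.2)/2, ((-15.7)+(-7.5))/2)
= (17, -11.6)

(17, -11.6)


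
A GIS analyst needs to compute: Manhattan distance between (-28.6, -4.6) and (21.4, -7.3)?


|(-28.6)-21.4| + |(-4.6)-(-7.3)| = 50 + 2.7 = 52.7

52.7


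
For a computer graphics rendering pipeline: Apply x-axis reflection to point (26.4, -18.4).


Reflection over x-axis: (x,y) -> (x,-y)
(26.4, -18.4) -> (26.4, 18.4)

(26.4, 18.4)


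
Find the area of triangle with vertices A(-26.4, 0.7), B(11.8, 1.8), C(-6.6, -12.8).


Area = |x_A(y_B-y_C) + x_B(y_C-y_A) + x_C(y_A-y_B)|/2
= |(-385.44) + (-159.3) + 7.26|/2
= 537.48/2 = 268.74

268.74


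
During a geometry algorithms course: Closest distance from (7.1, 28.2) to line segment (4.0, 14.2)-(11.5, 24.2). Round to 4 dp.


Project P onto AB: t = 1 (clamped to [0,1])
Closest point on segment: (11.5, 24.2)
Distance: 5.9464

5.9464


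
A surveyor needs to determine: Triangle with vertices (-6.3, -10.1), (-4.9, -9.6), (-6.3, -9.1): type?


Side lengths squared: AB^2=2.21, BC^2=2.21, CA^2=1
Sorted: [1, 2.21, 2.21]
By sides: Isosceles, By angles: Acute

Isosceles, Acute


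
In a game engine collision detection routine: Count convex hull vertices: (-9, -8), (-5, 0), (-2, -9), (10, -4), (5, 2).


Convex hull vertices (CCW): (-9, -8), (-2, -9), (10, -4), (5, 2), (-5, 0)
Count = 5

5


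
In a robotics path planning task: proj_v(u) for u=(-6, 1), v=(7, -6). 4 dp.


u.v = -48, |v| = sqrt(85) = 9.2195
Scalar projection = u.v / |v| = -48 / sqrt(85) = -5.2063

-5.2063


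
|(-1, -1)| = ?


|u| = sqrt((-1)^2 + (-1)^2) = sqrt(2) = 1.4142

1.4142


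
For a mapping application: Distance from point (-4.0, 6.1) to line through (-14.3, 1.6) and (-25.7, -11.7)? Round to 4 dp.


|cross product| = 85.69
|line direction| = sqrt(306.85) = 17.5171
Distance = 85.69/sqrt(306.85) = 4.8918

4.8918


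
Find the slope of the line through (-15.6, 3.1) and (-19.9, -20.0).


slope = (y2-y1)/(x2-x1) = ((-20)-3.1)/((-19.9)-(-15.6)) = (-23.1)/(-4.3) = 5.3721

5.3721


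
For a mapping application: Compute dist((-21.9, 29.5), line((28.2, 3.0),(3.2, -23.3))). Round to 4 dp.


|cross product| = 1980.13
|line direction| = sqrt(1316.69) = 36.2862
Distance = 1980.13/sqrt(1316.69) = 54.5697

54.5697


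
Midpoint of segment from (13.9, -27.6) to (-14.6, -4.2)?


M = ((13.9+(-14.6))/2, ((-27.6)+(-4.2))/2)
= (-0.35, -15.9)

(-0.35, -15.9)


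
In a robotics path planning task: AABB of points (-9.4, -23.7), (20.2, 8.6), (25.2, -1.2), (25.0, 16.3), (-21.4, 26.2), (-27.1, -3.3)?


x range: [-27.1, 25.2]
y range: [-23.7, 26.2]
Bounding box: (-27.1,-23.7) to (25.2,26.2)

(-27.1,-23.7) to (25.2,26.2)


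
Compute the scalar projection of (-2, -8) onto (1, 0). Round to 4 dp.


u.v = -2, |v| = sqrt(1) = 1
Scalar projection = u.v / |v| = -2 / sqrt(1) = -2

-2


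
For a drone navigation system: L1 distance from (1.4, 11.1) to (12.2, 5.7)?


|1.4-12.2| + |11.1-5.7| = 10.8 + 5.4 = 16.2

16.2


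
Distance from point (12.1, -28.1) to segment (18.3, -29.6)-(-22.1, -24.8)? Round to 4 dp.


Project P onto AB: t = 0.1557 (clamped to [0,1])
Closest point on segment: (12.0106, -28.8527)
Distance: 0.758

0.758


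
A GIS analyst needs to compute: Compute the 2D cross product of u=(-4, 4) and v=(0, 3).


u x v = u_x*v_y - u_y*v_x = (-4)*3 - 4*0
= (-12) - 0 = -12

-12


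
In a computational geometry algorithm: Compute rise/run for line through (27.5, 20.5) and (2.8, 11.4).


slope = (y2-y1)/(x2-x1) = (11.4-20.5)/(2.8-27.5) = (-9.1)/(-24.7) = 0.3684

0.3684


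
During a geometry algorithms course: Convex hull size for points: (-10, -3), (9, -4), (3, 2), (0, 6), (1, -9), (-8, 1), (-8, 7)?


Convex hull vertices (CCW): (-10, -3), (1, -9), (9, -4), (0, 6), (-8, 7)
Count = 5

5


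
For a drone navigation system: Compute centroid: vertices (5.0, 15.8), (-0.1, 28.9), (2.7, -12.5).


Centroid = ((x_A+x_B+x_C)/3, (y_A+y_B+y_C)/3)
= ((5+(-0.1)+2.7)/3, (15.8+28.9+(-12.5))/3)
= (2.5333, 10.7333)

(2.5333, 10.7333)


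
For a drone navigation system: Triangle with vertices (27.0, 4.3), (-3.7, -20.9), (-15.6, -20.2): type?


Side lengths squared: AB^2=1577.53, BC^2=142.1, CA^2=2415.01
Sorted: [142.1, 1577.53, 2415.01]
By sides: Scalene, By angles: Obtuse

Scalene, Obtuse


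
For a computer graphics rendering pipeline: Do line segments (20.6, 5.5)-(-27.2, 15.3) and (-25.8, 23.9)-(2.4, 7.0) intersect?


Cross products: d1=265.28, d2=-266.18, d3=-424.8, d4=106.66
d1*d2 < 0 and d3*d4 < 0? yes

Yes, they intersect


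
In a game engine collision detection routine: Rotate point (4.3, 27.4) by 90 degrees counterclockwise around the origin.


90° CCW: (x,y) -> (-y, x)
(4.3,27.4) -> (-27.4, 4.3)

(-27.4, 4.3)


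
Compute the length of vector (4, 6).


|u| = sqrt(4^2 + 6^2) = sqrt(52) = 7.2111

7.2111


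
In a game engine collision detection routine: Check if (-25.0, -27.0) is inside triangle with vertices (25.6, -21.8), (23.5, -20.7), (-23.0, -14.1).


Cross products: AB x AP = 66.58, BC x BP = 613.05, CA x CP = -642.34
All same sign? no

No, outside


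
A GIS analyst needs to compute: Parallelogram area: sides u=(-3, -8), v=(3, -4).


|u x v| = |(-3)*(-4) - (-8)*3|
= |12 - (-24)| = 36

36


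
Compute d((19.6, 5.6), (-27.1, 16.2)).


dx=-46.7, dy=10.6
d^2 = (-46.7)^2 + 10.6^2 = 2293.25
d = sqrt(2293.25) = 47.8879

47.8879


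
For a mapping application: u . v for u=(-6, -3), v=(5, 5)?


u . v = u_x*v_x + u_y*v_y = (-6)*5 + (-3)*5
= (-30) + (-15) = -45

-45


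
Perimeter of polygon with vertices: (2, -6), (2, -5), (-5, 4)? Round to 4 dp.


Sides: (2, -6)->(2, -5): sqrt(1) = 1, (2, -5)->(-5, 4): sqrt(130) = 11.401754, (-5, 4)->(2, -6): sqrt(149) = 12.206556
Sum = 24.60831
Perimeter = 24.6083

24.6083


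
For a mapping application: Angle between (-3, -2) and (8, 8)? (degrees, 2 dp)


u.v = -40, |u| = sqrt(13) = 3.6056, |v| = sqrt(128) = 11.3137
cos(theta) = u.v/(|u||v|) = -40/sqrt(1664) = -0.980581
theta = acos(-0.980581) = 168.69 degrees

168.69 degrees


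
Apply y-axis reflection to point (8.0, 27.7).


Reflection over y-axis: (x,y) -> (-x,y)
(8, 27.7) -> (-8, 27.7)

(-8, 27.7)


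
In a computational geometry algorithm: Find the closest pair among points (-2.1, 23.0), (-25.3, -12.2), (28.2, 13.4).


d(P0,P1) = 42.1578, d(P0,P2) = 31.7844, d(P1,P2) = 59.3094
Closest: P0 and P2

Closest pair: (-2.1, 23.0) and (28.2, 13.4), distance = 31.7844


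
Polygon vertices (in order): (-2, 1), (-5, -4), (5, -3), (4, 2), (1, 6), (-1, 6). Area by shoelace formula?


Shoelace sum: ((-2)*(-4) - (-5)*1) + ((-5)*(-3) - 5*(-4)) + (5*2 - 4*(-3)) + (4*6 - 1*2) + (1*6 - (-1)*6) + ((-1)*1 - (-2)*6)
= 115
Area = |115|/2 = 57.5

57.5


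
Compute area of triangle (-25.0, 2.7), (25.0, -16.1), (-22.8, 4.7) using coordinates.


Area = |x_A(y_B-y_C) + x_B(y_C-y_A) + x_C(y_A-y_B)|/2
= |520 + 50 + (-428.64)|/2
= 141.36/2 = 70.68

70.68


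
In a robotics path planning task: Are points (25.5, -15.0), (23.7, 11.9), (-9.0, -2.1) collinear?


Cross product: (23.7-25.5)*((-2.1)-(-15)) - (11.9-(-15))*((-9)-25.5)
= 904.83

No, not collinear


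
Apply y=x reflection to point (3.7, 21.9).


Reflection over y=x: (x,y) -> (y,x)
(3.7, 21.9) -> (21.9, 3.7)

(21.9, 3.7)


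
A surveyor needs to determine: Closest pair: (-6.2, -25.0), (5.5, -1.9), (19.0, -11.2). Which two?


d(P0,P1) = 25.894, d(P0,P2) = 28.7312, d(P1,P2) = 16.3933
Closest: P1 and P2

Closest pair: (5.5, -1.9) and (19.0, -11.2), distance = 16.3933


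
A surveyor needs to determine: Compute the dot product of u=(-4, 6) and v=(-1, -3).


u . v = u_x*v_x + u_y*v_y = (-4)*(-1) + 6*(-3)
= 4 + (-18) = -14

-14


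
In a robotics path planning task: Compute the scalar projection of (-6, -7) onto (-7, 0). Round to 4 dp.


u.v = 42, |v| = sqrt(49) = 7
Scalar projection = u.v / |v| = 42 / sqrt(49) = 6

6


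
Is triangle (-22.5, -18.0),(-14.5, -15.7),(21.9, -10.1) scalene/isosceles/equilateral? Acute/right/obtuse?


Side lengths squared: AB^2=69.29, BC^2=1356.32, CA^2=2033.77
Sorted: [69.29, 1356.32, 2033.77]
By sides: Scalene, By angles: Obtuse

Scalene, Obtuse


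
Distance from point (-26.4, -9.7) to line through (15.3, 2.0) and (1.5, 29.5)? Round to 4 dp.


|cross product| = 1308.21
|line direction| = sqrt(946.69) = 30.7683
Distance = 1308.21/sqrt(946.69) = 42.5181

42.5181


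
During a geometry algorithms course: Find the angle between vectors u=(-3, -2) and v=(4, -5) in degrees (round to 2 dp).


u.v = -2, |u| = sqrt(13) = 3.6056, |v| = sqrt(41) = 6.4031
cos(theta) = u.v/(|u||v|) = -2/sqrt(533) = -0.08663
theta = acos(-0.08663) = 94.97 degrees

94.97 degrees


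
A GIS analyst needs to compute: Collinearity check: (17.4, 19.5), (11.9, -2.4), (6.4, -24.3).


Cross product: (11.9-17.4)*((-24.3)-19.5) - ((-2.4)-19.5)*(6.4-17.4)
= 0

Yes, collinear


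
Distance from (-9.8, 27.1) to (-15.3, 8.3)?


dx=-5.5, dy=-18.8
d^2 = (-5.5)^2 + (-18.8)^2 = 383.69
d = sqrt(383.69) = 19.588

19.588


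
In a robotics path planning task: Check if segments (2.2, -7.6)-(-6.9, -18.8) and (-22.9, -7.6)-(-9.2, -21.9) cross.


Cross products: d1=358.93, d2=75.36, d3=-281.12, d4=2.45
d1*d2 < 0 and d3*d4 < 0? no

No, they don't intersect


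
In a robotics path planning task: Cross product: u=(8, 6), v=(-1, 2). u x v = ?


u x v = u_x*v_y - u_y*v_x = 8*2 - 6*(-1)
= 16 - (-6) = 22

22


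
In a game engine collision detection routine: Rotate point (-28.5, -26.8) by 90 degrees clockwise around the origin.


90° CW: (x,y) -> (y, -x)
(-28.5,-26.8) -> (-26.8, 28.5)

(-26.8, 28.5)


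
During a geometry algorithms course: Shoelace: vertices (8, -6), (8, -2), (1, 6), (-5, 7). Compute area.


Shoelace sum: (8*(-2) - 8*(-6)) + (8*6 - 1*(-2)) + (1*7 - (-5)*6) + ((-5)*(-6) - 8*7)
= 93
Area = |93|/2 = 46.5

46.5


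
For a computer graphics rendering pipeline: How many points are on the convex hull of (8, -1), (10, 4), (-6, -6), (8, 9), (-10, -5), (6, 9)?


Convex hull vertices (CCW): (-10, -5), (-6, -6), (8, -1), (10, 4), (8, 9), (6, 9)
Count = 6

6


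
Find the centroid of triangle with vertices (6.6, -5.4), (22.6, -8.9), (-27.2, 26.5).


Centroid = ((x_A+x_B+x_C)/3, (y_A+y_B+y_C)/3)
= ((6.6+22.6+(-27.2))/3, ((-5.4)+(-8.9)+26.5)/3)
= (0.6667, 4.0667)

(0.6667, 4.0667)


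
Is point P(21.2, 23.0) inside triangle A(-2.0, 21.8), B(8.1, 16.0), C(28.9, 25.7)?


Cross products: AB x AP = 146.68, BC x BP = 18.53, CA x CP = 53.4
All same sign? yes

Yes, inside


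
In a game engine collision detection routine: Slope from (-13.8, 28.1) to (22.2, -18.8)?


slope = (y2-y1)/(x2-x1) = ((-18.8)-28.1)/(22.2-(-13.8)) = (-46.9)/36 = -1.3028

-1.3028


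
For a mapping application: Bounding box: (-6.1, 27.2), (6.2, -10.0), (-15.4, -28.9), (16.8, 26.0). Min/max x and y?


x range: [-15.4, 16.8]
y range: [-28.9, 27.2]
Bounding box: (-15.4,-28.9) to (16.8,27.2)

(-15.4,-28.9) to (16.8,27.2)


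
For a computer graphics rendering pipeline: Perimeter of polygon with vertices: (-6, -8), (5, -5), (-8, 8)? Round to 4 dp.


Sides: (-6, -8)->(5, -5): sqrt(130) = 11.401754, (5, -5)->(-8, 8): sqrt(338) = 18.384776, (-8, 8)->(-6, -8): sqrt(260) = 16.124515
Sum = 45.911045
Perimeter = 45.911

45.911


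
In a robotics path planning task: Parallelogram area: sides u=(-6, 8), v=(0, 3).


|u x v| = |(-6)*3 - 8*0|
= |(-18) - 0| = 18

18


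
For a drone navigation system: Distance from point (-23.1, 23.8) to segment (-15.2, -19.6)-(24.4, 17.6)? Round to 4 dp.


Project P onto AB: t = 0.4409 (clamped to [0,1])
Closest point on segment: (2.261, -3.1972)
Distance: 37.0409

37.0409


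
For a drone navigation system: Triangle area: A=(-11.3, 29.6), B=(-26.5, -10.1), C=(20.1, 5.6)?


Area = |x_A(y_B-y_C) + x_B(y_C-y_A) + x_C(y_A-y_B)|/2
= |177.41 + 636 + 797.97|/2
= 1611.38/2 = 805.69

805.69


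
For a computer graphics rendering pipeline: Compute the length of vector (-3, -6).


|u| = sqrt((-3)^2 + (-6)^2) = sqrt(45) = 6.7082

6.7082


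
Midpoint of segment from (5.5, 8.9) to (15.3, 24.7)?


M = ((5.5+15.3)/2, (8.9+24.7)/2)
= (10.4, 16.8)

(10.4, 16.8)


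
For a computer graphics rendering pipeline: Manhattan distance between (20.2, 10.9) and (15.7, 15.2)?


|20.2-15.7| + |10.9-15.2| = 4.5 + 4.3 = 8.8

8.8


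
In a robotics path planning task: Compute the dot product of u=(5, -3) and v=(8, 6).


u . v = u_x*v_x + u_y*v_y = 5*8 + (-3)*6
= 40 + (-18) = 22

22


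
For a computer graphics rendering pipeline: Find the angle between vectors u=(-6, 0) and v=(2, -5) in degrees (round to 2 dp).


u.v = -12, |u| = sqrt(36) = 6, |v| = sqrt(29) = 5.3852
cos(theta) = u.v/(|u||v|) = -12/sqrt(1044) = -0.371391
theta = acos(-0.371391) = 111.8 degrees

111.8 degrees


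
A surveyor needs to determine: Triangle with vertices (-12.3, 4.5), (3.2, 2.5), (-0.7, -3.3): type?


Side lengths squared: AB^2=244.25, BC^2=48.85, CA^2=195.4
Sorted: [48.85, 195.4, 244.25]
By sides: Scalene, By angles: Right

Scalene, Right


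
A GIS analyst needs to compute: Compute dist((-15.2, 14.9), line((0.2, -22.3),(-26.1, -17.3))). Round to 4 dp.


|cross product| = 901.36
|line direction| = sqrt(716.69) = 26.7711
Distance = 901.36/sqrt(716.69) = 33.6692

33.6692


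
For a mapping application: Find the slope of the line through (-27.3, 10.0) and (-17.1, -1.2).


slope = (y2-y1)/(x2-x1) = ((-1.2)-10)/((-17.1)-(-27.3)) = (-11.2)/10.2 = -1.098

-1.098


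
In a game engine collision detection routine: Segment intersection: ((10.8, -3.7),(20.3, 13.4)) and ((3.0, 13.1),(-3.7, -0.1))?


Cross products: d1=215.52, d2=226.35, d3=292.98, d4=282.15
d1*d2 < 0 and d3*d4 < 0? no

No, they don't intersect


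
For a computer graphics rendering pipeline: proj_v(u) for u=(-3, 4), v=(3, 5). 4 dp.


u.v = 11, |v| = sqrt(34) = 5.831
Scalar projection = u.v / |v| = 11 / sqrt(34) = 1.8865

1.8865


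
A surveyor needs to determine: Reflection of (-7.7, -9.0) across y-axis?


Reflection over y-axis: (x,y) -> (-x,y)
(-7.7, -9) -> (7.7, -9)

(7.7, -9)


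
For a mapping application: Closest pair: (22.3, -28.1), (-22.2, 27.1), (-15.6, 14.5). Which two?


d(P0,P1) = 70.9034, d(P0,P2) = 57.019, d(P1,P2) = 14.2239
Closest: P1 and P2

Closest pair: (-22.2, 27.1) and (-15.6, 14.5), distance = 14.2239


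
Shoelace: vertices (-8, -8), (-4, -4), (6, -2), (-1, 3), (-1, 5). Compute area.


Shoelace sum: ((-8)*(-4) - (-4)*(-8)) + ((-4)*(-2) - 6*(-4)) + (6*3 - (-1)*(-2)) + ((-1)*5 - (-1)*3) + ((-1)*(-8) - (-8)*5)
= 94
Area = |94|/2 = 47

47


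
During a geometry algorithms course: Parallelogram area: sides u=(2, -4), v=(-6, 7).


|u x v| = |2*7 - (-4)*(-6)|
= |14 - 24| = 10

10


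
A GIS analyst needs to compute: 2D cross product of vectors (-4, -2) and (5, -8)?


u x v = u_x*v_y - u_y*v_x = (-4)*(-8) - (-2)*5
= 32 - (-10) = 42

42


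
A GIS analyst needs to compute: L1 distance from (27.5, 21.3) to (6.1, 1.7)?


|27.5-6.1| + |21.3-1.7| = 21.4 + 19.6 = 41

41


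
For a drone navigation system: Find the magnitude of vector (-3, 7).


|u| = sqrt((-3)^2 + 7^2) = sqrt(58) = 7.6158

7.6158


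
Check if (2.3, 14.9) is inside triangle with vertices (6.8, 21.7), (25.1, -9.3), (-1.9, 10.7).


Cross products: AB x AP = -263.94, BC x BP = -197.4, CA x CP = -9.66
All same sign? yes

Yes, inside


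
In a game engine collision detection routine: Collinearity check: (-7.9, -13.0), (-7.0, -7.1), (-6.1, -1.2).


Cross product: ((-7)-(-7.9))*((-1.2)-(-13)) - ((-7.1)-(-13))*((-6.1)-(-7.9))
= 0

Yes, collinear


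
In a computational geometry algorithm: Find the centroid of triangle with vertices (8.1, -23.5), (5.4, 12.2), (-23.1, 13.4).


Centroid = ((x_A+x_B+x_C)/3, (y_A+y_B+y_C)/3)
= ((8.1+5.4+(-23.1))/3, ((-23.5)+12.2+13.4)/3)
= (-3.2, 0.7)

(-3.2, 0.7)


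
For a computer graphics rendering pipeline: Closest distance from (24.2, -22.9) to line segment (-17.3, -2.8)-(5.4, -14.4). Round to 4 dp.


Project P onto AB: t = 1 (clamped to [0,1])
Closest point on segment: (5.4, -14.4)
Distance: 20.6323

20.6323


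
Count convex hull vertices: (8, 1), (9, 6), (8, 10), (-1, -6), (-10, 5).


Convex hull vertices (CCW): (-10, 5), (-1, -6), (8, 1), (9, 6), (8, 10)
Count = 5

5


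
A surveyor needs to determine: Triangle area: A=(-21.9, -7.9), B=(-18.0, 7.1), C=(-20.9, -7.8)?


Area = |x_A(y_B-y_C) + x_B(y_C-y_A) + x_C(y_A-y_B)|/2
= |(-326.31) + (-1.8) + 313.5|/2
= 14.61/2 = 7.305

7.305


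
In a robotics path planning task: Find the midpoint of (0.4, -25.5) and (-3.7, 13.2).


M = ((0.4+(-3.7))/2, ((-25.5)+13.2)/2)
= (-1.65, -6.15)

(-1.65, -6.15)


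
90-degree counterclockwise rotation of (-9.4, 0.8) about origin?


90° CCW: (x,y) -> (-y, x)
(-9.4,0.8) -> (-0.8, -9.4)

(-0.8, -9.4)


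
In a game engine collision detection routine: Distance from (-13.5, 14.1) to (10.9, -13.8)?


dx=24.4, dy=-27.9
d^2 = 24.4^2 + (-27.9)^2 = 1373.77
d = sqrt(1373.77) = 37.0644

37.0644


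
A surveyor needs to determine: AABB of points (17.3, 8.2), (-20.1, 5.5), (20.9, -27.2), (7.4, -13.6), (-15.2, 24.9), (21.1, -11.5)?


x range: [-20.1, 21.1]
y range: [-27.2, 24.9]
Bounding box: (-20.1,-27.2) to (21.1,24.9)

(-20.1,-27.2) to (21.1,24.9)


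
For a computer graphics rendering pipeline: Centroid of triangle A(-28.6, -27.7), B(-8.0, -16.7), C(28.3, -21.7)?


Centroid = ((x_A+x_B+x_C)/3, (y_A+y_B+y_C)/3)
= (((-28.6)+(-8)+28.3)/3, ((-27.7)+(-16.7)+(-21.7))/3)
= (-2.7667, -22.0333)

(-2.7667, -22.0333)


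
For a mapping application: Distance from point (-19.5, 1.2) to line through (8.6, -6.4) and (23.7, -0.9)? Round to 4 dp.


|cross product| = 269.31
|line direction| = sqrt(258.26) = 16.0705
Distance = 269.31/sqrt(258.26) = 16.7581

16.7581


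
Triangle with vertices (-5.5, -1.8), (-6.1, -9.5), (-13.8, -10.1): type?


Side lengths squared: AB^2=59.65, BC^2=59.65, CA^2=137.78
Sorted: [59.65, 59.65, 137.78]
By sides: Isosceles, By angles: Obtuse

Isosceles, Obtuse


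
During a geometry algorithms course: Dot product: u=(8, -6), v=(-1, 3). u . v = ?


u . v = u_x*v_x + u_y*v_y = 8*(-1) + (-6)*3
= (-8) + (-18) = -26

-26


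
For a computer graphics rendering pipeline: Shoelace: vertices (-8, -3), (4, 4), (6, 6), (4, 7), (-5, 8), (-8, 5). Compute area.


Shoelace sum: ((-8)*4 - 4*(-3)) + (4*6 - 6*4) + (6*7 - 4*6) + (4*8 - (-5)*7) + ((-5)*5 - (-8)*8) + ((-8)*(-3) - (-8)*5)
= 168
Area = |168|/2 = 84

84


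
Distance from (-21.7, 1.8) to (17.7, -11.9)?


dx=39.4, dy=-13.7
d^2 = 39.4^2 + (-13.7)^2 = 1740.05
d = sqrt(1740.05) = 41.7139

41.7139


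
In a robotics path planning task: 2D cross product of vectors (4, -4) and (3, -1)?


u x v = u_x*v_y - u_y*v_x = 4*(-1) - (-4)*3
= (-4) - (-12) = 8

8


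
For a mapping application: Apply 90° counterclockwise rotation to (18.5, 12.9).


90° CCW: (x,y) -> (-y, x)
(18.5,12.9) -> (-12.9, 18.5)

(-12.9, 18.5)


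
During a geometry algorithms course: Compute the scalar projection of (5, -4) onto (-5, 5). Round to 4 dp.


u.v = -45, |v| = sqrt(50) = 7.0711
Scalar projection = u.v / |v| = -45 / sqrt(50) = -6.364

-6.364


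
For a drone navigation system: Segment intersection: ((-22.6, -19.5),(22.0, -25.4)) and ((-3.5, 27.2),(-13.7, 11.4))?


Cross products: d1=174.56, d2=939.42, d3=2195.51, d4=1430.65
d1*d2 < 0 and d3*d4 < 0? no

No, they don't intersect


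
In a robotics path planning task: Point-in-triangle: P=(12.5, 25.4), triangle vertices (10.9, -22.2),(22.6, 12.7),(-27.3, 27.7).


Cross products: AB x AP = 501.08, BC x BP = -482.23, CA x CP = 1898.16
All same sign? no

No, outside


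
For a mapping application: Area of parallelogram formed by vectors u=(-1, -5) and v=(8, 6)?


|u x v| = |(-1)*6 - (-5)*8|
= |(-6) - (-40)| = 34

34


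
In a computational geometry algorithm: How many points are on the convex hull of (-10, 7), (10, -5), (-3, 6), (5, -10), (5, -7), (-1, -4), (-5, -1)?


Convex hull vertices (CCW): (-10, 7), (-5, -1), (5, -10), (10, -5), (-3, 6)
Count = 5

5


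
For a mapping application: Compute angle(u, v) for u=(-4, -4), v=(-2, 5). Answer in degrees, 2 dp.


u.v = -12, |u| = sqrt(32) = 5.6569, |v| = sqrt(29) = 5.3852
cos(theta) = u.v/(|u||v|) = -12/sqrt(928) = -0.393919
theta = acos(-0.393919) = 113.2 degrees

113.2 degrees


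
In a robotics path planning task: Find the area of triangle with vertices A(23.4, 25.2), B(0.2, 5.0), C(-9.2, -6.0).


Area = |x_A(y_B-y_C) + x_B(y_C-y_A) + x_C(y_A-y_B)|/2
= |257.4 + (-6.24) + (-185.84)|/2
= 65.32/2 = 32.66

32.66


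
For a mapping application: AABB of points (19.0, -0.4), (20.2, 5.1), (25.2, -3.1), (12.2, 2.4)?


x range: [12.2, 25.2]
y range: [-3.1, 5.1]
Bounding box: (12.2,-3.1) to (25.2,5.1)

(12.2,-3.1) to (25.2,5.1)


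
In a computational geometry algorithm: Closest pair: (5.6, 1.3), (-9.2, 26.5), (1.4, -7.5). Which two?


d(P0,P1) = 29.2246, d(P0,P2) = 9.7509, d(P1,P2) = 35.614
Closest: P0 and P2

Closest pair: (5.6, 1.3) and (1.4, -7.5), distance = 9.7509


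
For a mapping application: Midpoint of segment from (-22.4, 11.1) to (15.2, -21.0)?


M = (((-22.4)+15.2)/2, (11.1+(-21))/2)
= (-3.6, -4.95)

(-3.6, -4.95)


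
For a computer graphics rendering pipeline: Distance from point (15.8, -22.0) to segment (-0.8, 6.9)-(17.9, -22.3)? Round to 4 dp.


Project P onto AB: t = 0.9601 (clamped to [0,1])
Closest point on segment: (17.153, -21.1335)
Distance: 1.6067

1.6067


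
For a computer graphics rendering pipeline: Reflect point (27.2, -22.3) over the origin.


Reflection over origin: (x,y) -> (-x,-y)
(27.2, -22.3) -> (-27.2, 22.3)

(-27.2, 22.3)


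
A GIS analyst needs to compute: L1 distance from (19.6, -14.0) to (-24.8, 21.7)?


|19.6-(-24.8)| + |(-14)-21.7| = 44.4 + 35.7 = 80.1

80.1


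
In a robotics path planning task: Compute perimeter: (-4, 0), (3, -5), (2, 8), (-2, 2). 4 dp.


Sides: (-4, 0)->(3, -5): sqrt(74) = 8.602325, (3, -5)->(2, 8): sqrt(170) = 13.038405, (2, 8)->(-2, 2): sqrt(52) = 7.211103, (-2, 2)->(-4, 0): sqrt(8) = 2.828427
Sum = 31.68026
Perimeter = 31.6803

31.6803


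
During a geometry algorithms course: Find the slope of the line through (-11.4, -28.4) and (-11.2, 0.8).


slope = (y2-y1)/(x2-x1) = (0.8-(-28.4))/((-11.2)-(-11.4)) = 29.2/0.2 = 146

146


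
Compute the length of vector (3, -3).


|u| = sqrt(3^2 + (-3)^2) = sqrt(18) = 4.2426

4.2426


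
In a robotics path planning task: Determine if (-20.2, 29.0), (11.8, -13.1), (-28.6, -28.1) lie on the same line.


Cross product: (11.8-(-20.2))*((-28.1)-29) - ((-13.1)-29)*((-28.6)-(-20.2))
= -2180.84

No, not collinear


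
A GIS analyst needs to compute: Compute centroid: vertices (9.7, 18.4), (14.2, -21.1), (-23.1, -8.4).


Centroid = ((x_A+x_B+x_C)/3, (y_A+y_B+y_C)/3)
= ((9.7+14.2+(-23.1))/3, (18.4+(-21.1)+(-8.4))/3)
= (0.2667, -3.7)

(0.2667, -3.7)


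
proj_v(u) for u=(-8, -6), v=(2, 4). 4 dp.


u.v = -40, |v| = sqrt(20) = 4.4721
Scalar projection = u.v / |v| = -40 / sqrt(20) = -8.9443

-8.9443


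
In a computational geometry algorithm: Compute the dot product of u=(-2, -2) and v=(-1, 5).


u . v = u_x*v_x + u_y*v_y = (-2)*(-1) + (-2)*5
= 2 + (-10) = -8

-8


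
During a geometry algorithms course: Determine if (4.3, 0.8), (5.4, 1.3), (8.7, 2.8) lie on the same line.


Cross product: (5.4-4.3)*(2.8-0.8) - (1.3-0.8)*(8.7-4.3)
= 0

Yes, collinear


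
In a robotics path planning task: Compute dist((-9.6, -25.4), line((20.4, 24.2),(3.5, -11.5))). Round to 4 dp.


|cross product| = 232.76
|line direction| = sqrt(1560.1) = 39.4981
Distance = 232.76/sqrt(1560.1) = 5.8929

5.8929


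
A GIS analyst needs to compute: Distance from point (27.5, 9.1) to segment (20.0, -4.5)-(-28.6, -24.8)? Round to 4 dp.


Project P onto AB: t = 0 (clamped to [0,1])
Closest point on segment: (20, -4.5)
Distance: 15.5309

15.5309


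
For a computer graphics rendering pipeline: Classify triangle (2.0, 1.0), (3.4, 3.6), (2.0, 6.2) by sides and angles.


Side lengths squared: AB^2=8.72, BC^2=8.72, CA^2=27.04
Sorted: [8.72, 8.72, 27.04]
By sides: Isosceles, By angles: Obtuse

Isosceles, Obtuse


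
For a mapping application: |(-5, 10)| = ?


|u| = sqrt((-5)^2 + 10^2) = sqrt(125) = 11.1803

11.1803
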